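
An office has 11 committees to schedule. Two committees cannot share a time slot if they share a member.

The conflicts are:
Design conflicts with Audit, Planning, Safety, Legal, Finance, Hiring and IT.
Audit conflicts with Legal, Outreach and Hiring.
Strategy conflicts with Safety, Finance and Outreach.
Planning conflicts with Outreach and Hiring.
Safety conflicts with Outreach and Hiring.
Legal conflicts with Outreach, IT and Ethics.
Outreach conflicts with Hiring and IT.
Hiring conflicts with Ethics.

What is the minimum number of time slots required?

3

Audit, Legal, Outreach all conflict with each other, so at least 3 time slots are needed.
Using 3 time slots: Design=1, Audit=3, Strategy=2, Planning=3, Safety=3, Legal=2, Finance=3, Outreach=1, Hiring=2, IT=3, Ethics=1. Every pair that conflicts lands in different time slots.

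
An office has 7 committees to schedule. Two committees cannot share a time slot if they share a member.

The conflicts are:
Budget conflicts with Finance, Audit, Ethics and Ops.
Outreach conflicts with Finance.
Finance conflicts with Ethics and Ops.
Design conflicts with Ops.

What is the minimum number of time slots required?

3

Budget, Finance, Ethics all conflict with each other, so at least 3 time slots are needed.
3 time slots suffice: time slot 1 → {Budget, Outreach, Design}; time slot 2 → {Finance, Audit}; time slot 3 → {Ethics, Ops}. No two conflicting committees share a time slot.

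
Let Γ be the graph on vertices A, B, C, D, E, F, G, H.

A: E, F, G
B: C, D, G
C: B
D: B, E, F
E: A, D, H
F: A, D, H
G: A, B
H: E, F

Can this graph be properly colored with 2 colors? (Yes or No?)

No

The cycle B-D-F-A-G-B has odd length 5, so it cannot be 2-colored; at least 3 colors are needed.
So 2 colors are not enough.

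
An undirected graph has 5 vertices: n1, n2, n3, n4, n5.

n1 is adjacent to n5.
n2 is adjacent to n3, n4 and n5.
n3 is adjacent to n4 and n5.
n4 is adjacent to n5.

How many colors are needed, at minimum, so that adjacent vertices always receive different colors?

n2, n3, n4, n5 form a clique, so at least 4 colors are needed.
4 colors suffice: color 1 → {n5}; color 2 → {n1, n2}; color 3 → {n3}; color 4 → {n4}. Each edge has distinct colors on its endpoints.

4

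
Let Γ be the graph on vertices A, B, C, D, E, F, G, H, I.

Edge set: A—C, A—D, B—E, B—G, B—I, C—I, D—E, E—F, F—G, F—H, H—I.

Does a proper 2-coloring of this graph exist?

The cycle H-I-B-G-F-H has odd length 5, so it cannot be 2-colored; at least 3 colors are needed.
So 2 colors are not enough.

No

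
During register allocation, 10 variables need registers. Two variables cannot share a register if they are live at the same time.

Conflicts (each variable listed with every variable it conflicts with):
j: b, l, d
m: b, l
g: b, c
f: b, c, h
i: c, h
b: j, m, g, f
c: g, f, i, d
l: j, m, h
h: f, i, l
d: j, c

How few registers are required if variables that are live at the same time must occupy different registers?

The cycle b-g-c-d-j-b has odd length 5, so it cannot be 2-colored; at least 3 registers are needed.
Using 3 registers: j=2, m=2, g=2, f=3, i=3, b=1, c=1, l=1, h=2, d=3. Every pair that conflicts lands in different registers.

3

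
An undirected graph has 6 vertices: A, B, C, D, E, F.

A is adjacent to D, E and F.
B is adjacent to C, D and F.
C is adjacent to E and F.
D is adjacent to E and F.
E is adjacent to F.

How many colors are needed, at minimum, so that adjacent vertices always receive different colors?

4

A, D, E, F are pairwise adjacent (a clique of size 4), so at least 4 colors are needed.
4 colors suffice: color red → {F}; color blue → {B, E}; color green → {C, D}; color yellow → {A}. Every edge joins two different colors.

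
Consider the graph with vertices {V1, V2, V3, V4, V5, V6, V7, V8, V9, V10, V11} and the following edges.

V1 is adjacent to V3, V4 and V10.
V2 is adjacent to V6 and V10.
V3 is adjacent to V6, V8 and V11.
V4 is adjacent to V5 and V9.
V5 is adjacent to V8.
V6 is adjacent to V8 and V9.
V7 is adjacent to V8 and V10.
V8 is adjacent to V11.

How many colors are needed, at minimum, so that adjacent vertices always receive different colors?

V3, V6, V8 form a triangle, so at least 3 colors are needed.
A valid assignment using 3 colors: V1=1, V2=1, V3=2, V4=2, V5=3, V6=3, V7=3, V8=1, V9=1, V10=2, V11=3. Each edge has distinct colors on its endpoints.

3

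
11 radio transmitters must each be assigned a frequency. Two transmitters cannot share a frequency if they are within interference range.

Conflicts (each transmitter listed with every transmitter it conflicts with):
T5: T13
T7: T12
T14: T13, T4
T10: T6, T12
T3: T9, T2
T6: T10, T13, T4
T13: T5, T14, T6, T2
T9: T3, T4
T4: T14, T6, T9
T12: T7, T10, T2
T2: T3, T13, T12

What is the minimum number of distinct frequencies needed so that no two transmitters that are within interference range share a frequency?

The cycle T13-T2-T12-T10-T6-T13 has odd length 5, so it cannot be 2-colored; at least 3 frequencies are needed.
3 frequencies suffice: T5=2, T7=2, T14=2, T10=3, T3=1, T6=2, T13=1, T9=2, T4=1, T12=1, T2=2. Each listed conflict is separated.

3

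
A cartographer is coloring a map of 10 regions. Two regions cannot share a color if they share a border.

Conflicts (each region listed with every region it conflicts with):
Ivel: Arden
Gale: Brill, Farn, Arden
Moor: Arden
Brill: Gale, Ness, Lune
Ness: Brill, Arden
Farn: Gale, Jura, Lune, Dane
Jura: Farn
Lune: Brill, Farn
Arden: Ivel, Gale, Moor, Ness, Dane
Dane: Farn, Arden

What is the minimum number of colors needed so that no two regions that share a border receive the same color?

2

Ness and Arden conflict, so at least 2 colors are needed.
2 colors suffice: Ivel=2, Gale=2, Moor=2, Brill=1, Ness=2, Farn=1, Jura=2, Lune=2, Arden=1, Dane=2. Every pair that conflicts lands in different colors.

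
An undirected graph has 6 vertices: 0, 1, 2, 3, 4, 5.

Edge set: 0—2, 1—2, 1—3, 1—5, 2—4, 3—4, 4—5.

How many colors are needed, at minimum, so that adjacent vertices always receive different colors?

2

4 and 5 are adjacent, so at least 2 colors are needed.
2 colors suffice: color red → {0, 1, 4}; color blue → {2, 3, 5}. Every edge joins two different colors.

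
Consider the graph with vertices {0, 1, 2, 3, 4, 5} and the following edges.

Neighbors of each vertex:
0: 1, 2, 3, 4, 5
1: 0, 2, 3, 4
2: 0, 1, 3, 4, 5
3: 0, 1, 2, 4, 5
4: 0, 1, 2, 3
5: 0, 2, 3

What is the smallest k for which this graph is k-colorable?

0, 1, 2, 3, 4 are mutually adjacent (a clique of size 5), so at least 5 colors are needed.
5 colors suffice: color red → {3}; color blue → {0}; color green → {2}; color yellow → {4, 5}; color purple → {1}. No two adjacent vertices share a color.

5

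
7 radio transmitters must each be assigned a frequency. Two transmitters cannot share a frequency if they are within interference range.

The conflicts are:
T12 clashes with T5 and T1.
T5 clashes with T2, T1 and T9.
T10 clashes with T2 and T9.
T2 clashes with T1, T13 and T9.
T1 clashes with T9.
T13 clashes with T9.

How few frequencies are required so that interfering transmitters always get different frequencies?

T5, T2, T1, T9 all conflict with each other, so at least 4 frequencies are needed.
4 frequencies suffice: T12=1, T5=4, T10=3, T2=2, T1=3, T13=3, T9=1. Every pair that conflicts lands in different frequencies.

4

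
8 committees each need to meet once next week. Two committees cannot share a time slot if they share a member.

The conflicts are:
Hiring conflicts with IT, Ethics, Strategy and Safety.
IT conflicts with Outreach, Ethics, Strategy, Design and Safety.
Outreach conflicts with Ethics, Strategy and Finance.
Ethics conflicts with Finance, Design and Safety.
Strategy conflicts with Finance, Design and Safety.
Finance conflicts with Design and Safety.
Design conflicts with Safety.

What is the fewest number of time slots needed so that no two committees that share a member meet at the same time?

4

IT, Strategy, Design, Safety pairwise conflict, so at least 4 time slots are needed.
A valid assignment using 4 time slots: Hiring=4, IT=1, Outreach=2, Ethics=3, Strategy=3, Finance=1, Design=4, Safety=2. No two conflicting committees share a time slot.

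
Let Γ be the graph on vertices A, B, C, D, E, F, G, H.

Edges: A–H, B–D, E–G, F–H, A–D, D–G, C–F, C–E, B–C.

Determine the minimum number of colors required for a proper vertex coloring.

The cycle D-B-C-E-G-D has odd length 5, so it cannot be 2-colored; at least 3 colors are needed.
A valid assignment using 3 colors: A=2, B=2, C=1, D=1, E=3, F=2, G=2, H=1. No two adjacent vertices share a color.

3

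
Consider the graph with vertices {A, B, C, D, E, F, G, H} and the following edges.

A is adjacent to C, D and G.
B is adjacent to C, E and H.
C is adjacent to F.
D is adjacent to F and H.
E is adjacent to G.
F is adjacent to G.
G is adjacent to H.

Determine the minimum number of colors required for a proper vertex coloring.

The cycle B-H-D-F-C-B has odd length 5, so it cannot be 2-colored; at least 3 colors are needed.
3 colors suffice: color 1 → {B, D, G}; color 2 → {A, E, F, H}; color 3 → {C}. Each edge has distinct colors on its endpoints.

3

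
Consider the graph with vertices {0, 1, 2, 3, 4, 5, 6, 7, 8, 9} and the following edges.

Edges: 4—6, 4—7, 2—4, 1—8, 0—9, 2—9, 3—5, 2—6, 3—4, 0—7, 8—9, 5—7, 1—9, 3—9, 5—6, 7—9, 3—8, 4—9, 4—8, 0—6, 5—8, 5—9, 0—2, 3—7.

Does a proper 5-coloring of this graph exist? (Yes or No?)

The chromatic number is 4. 3, 4, 7, 9 form a clique, so at least 4 colors are needed.
4 colors suffice: color a → {6, 9}; color b → {0, 1, 4, 5}; color c → {2, 7, 8}; color d → {3}.
Since 5 ≥ 4, a proper 5-coloring certainly exists.

Yes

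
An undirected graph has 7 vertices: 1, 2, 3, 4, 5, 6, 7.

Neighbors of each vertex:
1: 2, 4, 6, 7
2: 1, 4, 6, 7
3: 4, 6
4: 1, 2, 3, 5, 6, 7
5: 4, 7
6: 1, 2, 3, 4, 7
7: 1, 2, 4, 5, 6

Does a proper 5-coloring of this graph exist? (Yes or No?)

The chromatic number is 5. 1, 2, 4, 6, 7 form a clique, so at least 5 colors are needed.
A valid assignment using 5 colors: 1=yellow, 2=purple, 3=green, 4=red, 5=blue, 6=blue, 7=green.
That is already a proper 5-coloring.

Yes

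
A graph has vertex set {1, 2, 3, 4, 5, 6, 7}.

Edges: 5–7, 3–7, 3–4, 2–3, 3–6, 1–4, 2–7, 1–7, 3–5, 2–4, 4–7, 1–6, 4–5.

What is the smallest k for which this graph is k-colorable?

2, 3, 4, 7 form a clique, so at least 4 colors are needed.
4 colors suffice: 1=b, 2=d, 3=b, 4=c, 5=d, 6=a, 7=a. Every edge joins two different colors.

4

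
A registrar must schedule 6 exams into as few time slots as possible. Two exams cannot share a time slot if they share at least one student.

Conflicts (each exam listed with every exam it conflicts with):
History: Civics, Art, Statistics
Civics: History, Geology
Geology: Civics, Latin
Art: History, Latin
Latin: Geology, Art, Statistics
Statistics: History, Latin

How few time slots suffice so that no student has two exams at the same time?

3

The cycle Geology-Civics-History-Statistics-Latin-Geology has odd length 5, so it cannot be 2-colored; at least 3 time slots are needed.
Using 3 time slots: History=1, Civics=2, Geology=3, Art=2, Latin=1, Statistics=2. No two conflicting exams share a time slot.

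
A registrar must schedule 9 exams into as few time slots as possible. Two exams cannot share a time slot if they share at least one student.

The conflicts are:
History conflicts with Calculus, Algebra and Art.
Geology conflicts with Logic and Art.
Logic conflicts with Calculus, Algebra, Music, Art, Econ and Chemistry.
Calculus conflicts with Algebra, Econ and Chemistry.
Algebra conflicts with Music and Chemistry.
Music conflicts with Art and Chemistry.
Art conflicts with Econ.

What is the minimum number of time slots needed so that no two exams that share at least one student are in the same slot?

Logic, Algebra, Music, Chemistry are mutually in conflict, so at least 4 time slots are needed.
4 time slots suffice: History=1, Geology=3, Logic=1, Calculus=3, Algebra=2, Music=3, Art=2, Econ=4, Chemistry=4. Each listed conflict is separated.

4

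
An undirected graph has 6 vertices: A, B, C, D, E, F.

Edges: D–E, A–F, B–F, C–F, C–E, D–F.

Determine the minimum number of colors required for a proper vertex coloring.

C and F are adjacent, so at least 2 colors are needed.
A valid assignment using 2 colors: A=2, B=2, C=2, D=2, E=1, F=1. No two adjacent vertices share a color.

2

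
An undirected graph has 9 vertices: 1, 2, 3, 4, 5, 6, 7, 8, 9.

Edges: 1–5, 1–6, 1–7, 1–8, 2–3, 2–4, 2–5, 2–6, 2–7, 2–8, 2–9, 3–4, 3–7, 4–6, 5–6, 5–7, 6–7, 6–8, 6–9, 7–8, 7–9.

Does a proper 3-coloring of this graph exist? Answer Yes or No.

No

1, 5, 6, 7 are mutually adjacent (a clique of size 4), so at least 4 colors are needed.
So 3 colors are not enough.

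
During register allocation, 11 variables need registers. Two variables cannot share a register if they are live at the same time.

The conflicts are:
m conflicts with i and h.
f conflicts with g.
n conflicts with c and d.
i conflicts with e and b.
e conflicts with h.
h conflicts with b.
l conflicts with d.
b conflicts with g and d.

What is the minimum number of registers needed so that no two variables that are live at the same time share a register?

b and g conflict, so at least 2 registers are needed.
2 registers suffice: register 1 → {m, f, n, e, l, b}; register 2 → {c, i, h, g, d}. Every pair that conflicts lands in different registers.

2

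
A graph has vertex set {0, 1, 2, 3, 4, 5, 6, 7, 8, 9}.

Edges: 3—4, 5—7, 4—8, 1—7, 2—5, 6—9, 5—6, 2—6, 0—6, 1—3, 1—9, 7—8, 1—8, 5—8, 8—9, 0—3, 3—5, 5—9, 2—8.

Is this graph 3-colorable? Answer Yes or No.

Yes

The chromatic number is 3. 1, 8, 9 are mutually adjacent, so at least 3 colors are needed.
A valid assignment using 3 colors: 0=red, 1=red, 2=green, 3=blue, 4=red, 5=red, 6=blue, 7=green, 8=blue, 9=green.
That is already a proper 3-coloring.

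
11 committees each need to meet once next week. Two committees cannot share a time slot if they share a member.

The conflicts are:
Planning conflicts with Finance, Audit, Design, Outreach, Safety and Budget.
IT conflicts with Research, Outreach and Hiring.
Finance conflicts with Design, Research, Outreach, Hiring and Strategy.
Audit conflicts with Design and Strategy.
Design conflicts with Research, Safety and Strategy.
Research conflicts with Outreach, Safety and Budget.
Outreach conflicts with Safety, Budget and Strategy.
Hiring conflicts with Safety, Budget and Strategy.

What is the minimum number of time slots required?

3

Planning, Design, Safety pairwise conflict, so at least 3 time slots are needed.
A valid assignment using 3 time slots: Planning=2, IT=3, Finance=3, Audit=3, Design=1, Research=2, Outreach=1, Hiring=1, Safety=3, Budget=3, Strategy=2. No two conflicting committees share a time slot.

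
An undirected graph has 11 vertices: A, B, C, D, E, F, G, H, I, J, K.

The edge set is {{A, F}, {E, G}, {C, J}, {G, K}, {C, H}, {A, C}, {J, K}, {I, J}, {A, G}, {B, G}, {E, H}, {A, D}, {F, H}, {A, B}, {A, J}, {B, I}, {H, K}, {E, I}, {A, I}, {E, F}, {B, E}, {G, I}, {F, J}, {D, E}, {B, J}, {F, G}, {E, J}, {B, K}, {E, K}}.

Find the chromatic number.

B, E, I, J are pairwise adjacent (a clique of size 4), so at least 4 colors are needed.
4 colors suffice: color red → {A, E}; color blue → {D, G, H, J}; color green → {B, C, F}; color yellow → {I, K}. Every edge joins two different colors.

4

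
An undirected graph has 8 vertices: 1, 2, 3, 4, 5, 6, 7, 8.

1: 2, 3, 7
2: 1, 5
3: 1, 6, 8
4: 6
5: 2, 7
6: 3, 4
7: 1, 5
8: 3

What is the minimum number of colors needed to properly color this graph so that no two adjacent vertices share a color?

2 and 5 are adjacent, so at least 2 colors are needed.
2 colors suffice: color a → {2, 3, 4, 7}; color b → {1, 5, 6, 8}. Each edge has distinct colors on its endpoints.

2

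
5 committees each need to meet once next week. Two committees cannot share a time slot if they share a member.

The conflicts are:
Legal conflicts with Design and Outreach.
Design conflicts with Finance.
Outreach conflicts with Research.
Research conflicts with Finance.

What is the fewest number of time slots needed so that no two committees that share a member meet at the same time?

3

The cycle Research-Outreach-Legal-Design-Finance-Research has odd length 5, so it cannot be 2-colored; at least 3 time slots are needed.
3 time slots suffice: time slot 1 → {Legal, Finance}; time slot 2 → {Design, Outreach}; time slot 3 → {Research}. Every pair that conflicts lands in different time slots.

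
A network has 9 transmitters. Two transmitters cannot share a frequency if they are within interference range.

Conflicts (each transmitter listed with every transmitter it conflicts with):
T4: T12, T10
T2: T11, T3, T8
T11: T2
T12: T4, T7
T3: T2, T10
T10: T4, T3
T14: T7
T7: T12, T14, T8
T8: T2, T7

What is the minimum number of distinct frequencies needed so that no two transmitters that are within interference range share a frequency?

3

The cycle T4-T10-T3-T2-T8-T7-T12-T4 has odd length 7, so it cannot be 2-colored; at least 3 frequencies are needed.
3 frequencies suffice: T4=2, T2=1, T11=2, T12=3, T3=2, T10=1, T14=2, T7=1, T8=2. Each listed conflict is separated.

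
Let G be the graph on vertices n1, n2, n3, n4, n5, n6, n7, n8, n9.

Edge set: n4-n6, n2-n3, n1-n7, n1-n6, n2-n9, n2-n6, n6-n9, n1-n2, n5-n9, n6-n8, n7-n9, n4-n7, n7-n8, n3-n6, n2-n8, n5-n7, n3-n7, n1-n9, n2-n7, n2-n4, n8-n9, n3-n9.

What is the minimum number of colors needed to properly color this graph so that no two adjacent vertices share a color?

4

n1, n2, n6, n9 are mutually adjacent (a clique of size 4), so at least 4 colors are needed.
A valid assignment using 4 colors: n1=4, n2=3, n3=4, n4=1, n5=3, n6=2, n7=2, n8=4, n9=1. Each edge has distinct colors on its endpoints.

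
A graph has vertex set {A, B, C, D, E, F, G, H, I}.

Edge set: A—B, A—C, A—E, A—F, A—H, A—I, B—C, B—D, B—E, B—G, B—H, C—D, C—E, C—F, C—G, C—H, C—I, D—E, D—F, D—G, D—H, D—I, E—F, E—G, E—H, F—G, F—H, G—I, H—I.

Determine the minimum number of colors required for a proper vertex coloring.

A, C, E, F, H form a clique, so at least 5 colors are needed.
5 colors suffice: color 1 → {C}; color 2 → {E, I}; color 3 → {A, D}; color 4 → {G, H}; color 5 → {B, F}. No two adjacent vertices share a color.

5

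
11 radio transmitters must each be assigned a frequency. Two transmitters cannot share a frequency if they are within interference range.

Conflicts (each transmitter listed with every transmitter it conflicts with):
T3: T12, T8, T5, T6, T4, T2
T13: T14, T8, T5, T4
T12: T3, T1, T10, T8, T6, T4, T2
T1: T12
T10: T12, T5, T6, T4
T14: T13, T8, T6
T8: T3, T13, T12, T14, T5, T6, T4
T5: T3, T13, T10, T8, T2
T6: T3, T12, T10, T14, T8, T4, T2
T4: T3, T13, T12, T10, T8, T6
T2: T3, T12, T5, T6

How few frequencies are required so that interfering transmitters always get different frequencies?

T3, T12, T8, T6, T4 all conflict with each other, so at least 5 frequencies are needed.
Using 5 frequencies: T3=4, T13=3, T12=1, T1=2, T10=2, T14=1, T8=2, T5=1, T6=3, T4=5, T2=2. Every pair that conflicts lands in different frequencies.

5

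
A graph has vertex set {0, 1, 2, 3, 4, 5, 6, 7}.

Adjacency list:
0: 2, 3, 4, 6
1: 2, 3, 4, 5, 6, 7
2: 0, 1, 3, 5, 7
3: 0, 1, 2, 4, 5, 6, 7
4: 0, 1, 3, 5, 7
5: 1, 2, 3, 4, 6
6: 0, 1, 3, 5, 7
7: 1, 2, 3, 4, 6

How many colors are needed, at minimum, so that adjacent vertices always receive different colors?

4

1, 3, 4, 5 form a clique, so at least 4 colors are needed.
One proper 4-coloring: 0=b, 1=b, 2=c, 3=a, 4=c, 5=d, 6=c, 7=d. Every edge joins two different colors.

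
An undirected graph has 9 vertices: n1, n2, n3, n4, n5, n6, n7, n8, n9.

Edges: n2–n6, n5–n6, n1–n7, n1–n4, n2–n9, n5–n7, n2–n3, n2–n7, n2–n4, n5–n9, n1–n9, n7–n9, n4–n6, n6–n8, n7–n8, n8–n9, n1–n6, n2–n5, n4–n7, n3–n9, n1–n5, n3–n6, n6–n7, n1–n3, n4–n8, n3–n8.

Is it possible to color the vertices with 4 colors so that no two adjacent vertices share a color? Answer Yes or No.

The chromatic number is 4. n2, n4, n6, n7 are pairwise adjacent (a clique of size 4), so at least 4 colors are needed.
4 colors suffice: color 1 → {n6, n9}; color 2 → {n3, n7}; color 3 → {n1, n2, n8}; color 4 → {n4, n5}.
That is already a proper 4-coloring.

Yes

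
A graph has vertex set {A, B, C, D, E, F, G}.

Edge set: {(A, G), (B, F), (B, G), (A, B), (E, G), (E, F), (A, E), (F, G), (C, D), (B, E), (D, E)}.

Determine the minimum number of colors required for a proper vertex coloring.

B, E, F, G are pairwise adjacent (a clique of size 4), so at least 4 colors are needed.
4 colors suffice: color 1 → {C, E}; color 2 → {B, D}; color 3 → {G}; color 4 → {A, F}. Every edge joins two different colors.

4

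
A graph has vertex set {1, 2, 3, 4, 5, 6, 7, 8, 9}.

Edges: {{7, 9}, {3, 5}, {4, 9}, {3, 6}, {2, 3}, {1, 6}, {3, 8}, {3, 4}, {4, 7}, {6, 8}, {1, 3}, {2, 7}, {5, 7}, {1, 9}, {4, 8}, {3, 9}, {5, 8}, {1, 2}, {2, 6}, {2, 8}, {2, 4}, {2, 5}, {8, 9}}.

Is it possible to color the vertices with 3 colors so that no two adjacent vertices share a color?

2, 3, 5, 8 are mutually adjacent (a clique of size 4), so at least 4 colors are needed.
So 3 colors are not enough.

No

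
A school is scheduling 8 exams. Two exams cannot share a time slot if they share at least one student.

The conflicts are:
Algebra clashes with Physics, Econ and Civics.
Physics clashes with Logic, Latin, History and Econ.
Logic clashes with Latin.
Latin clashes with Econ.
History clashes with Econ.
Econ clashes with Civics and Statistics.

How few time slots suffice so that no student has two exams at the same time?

3

Physics, Latin, Econ are mutually in conflict, so at least 3 time slots are needed.
3 time slots suffice: time slot 1 → {Logic, Econ}; time slot 2 → {Physics, Civics, Statistics}; time slot 3 → {Algebra, Latin, History}. No two conflicting exams share a time slot.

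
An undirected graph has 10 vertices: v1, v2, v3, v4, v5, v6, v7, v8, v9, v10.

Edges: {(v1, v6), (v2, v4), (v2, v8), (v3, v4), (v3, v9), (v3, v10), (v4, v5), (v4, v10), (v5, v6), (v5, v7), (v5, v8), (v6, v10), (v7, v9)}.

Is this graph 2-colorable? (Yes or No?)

v3, v4, v10 form a triangle, so at least 3 colors are needed.
So 2 colors are not enough.

No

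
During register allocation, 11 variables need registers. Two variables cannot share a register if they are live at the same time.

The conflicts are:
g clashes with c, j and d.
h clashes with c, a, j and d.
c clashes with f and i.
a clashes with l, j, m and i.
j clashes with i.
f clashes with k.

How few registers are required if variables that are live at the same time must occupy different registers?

h, a, j all conflict with each other, so at least 3 registers are needed.
3 registers suffice: register 1 → {c, a, d, k}; register 2 → {g, h, l, f, m, i}; register 3 → {j}. Each listed conflict is separated.

3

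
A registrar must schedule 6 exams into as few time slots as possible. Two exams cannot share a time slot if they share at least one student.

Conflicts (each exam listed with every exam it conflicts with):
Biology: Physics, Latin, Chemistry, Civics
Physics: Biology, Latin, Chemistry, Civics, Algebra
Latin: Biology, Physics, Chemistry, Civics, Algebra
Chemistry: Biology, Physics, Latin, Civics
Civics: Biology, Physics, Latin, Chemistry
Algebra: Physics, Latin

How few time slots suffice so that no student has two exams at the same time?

5

Biology, Physics, Latin, Chemistry, Civics pairwise conflict, so at least 5 time slots are needed.
5 time slots suffice: Biology=5, Physics=1, Latin=2, Chemistry=4, Civics=3, Algebra=3. Every pair that conflicts lands in different time slots.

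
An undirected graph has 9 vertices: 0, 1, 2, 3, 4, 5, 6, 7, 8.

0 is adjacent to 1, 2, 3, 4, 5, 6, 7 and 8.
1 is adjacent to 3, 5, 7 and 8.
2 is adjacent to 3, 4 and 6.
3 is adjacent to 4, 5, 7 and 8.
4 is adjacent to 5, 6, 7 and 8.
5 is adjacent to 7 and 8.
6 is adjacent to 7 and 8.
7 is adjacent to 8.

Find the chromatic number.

0, 3, 4, 5, 7, 8 form a clique, so at least 6 colors are needed.
6 colors suffice: color a → {0}; color b → {2, 8}; color c → {1, 4}; color d → {7}; color e → {3, 6}; color f → {5}. Each edge has distinct colors on its endpoints.

6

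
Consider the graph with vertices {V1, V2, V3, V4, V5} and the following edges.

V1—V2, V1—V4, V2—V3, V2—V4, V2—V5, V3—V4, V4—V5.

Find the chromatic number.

3

V2, V4, V5 are pairwise adjacent, so at least 3 colors are needed.
3 colors suffice: color 1 → {V2}; color 2 → {V4}; color 3 → {V1, V3, V5}. Every edge joins two different colors.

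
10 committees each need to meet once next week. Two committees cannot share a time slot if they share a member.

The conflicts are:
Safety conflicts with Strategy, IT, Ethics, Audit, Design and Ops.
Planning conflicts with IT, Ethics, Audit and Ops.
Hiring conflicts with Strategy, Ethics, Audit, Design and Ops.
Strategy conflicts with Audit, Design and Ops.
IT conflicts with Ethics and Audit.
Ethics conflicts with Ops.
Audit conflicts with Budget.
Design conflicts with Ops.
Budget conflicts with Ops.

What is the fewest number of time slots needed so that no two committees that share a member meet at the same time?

4

Hiring, Strategy, Design, Ops all conflict with each other, so at least 4 time slots are needed.
A valid assignment using 4 time slots: Safety=2, Planning=2, Hiring=2, Strategy=3, IT=4, Ethics=3, Audit=1, Design=4, Budget=2, Ops=1. Each listed conflict is separated.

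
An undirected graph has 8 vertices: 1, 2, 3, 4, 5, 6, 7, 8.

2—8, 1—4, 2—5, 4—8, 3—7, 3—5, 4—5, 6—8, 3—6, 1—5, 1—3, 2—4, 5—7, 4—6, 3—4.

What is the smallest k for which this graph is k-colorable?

1, 3, 4, 5 are mutually adjacent (a clique of size 4), so at least 4 colors are needed.
4 colors suffice: color red → {4, 7}; color blue → {5, 6}; color green → {2, 3}; color yellow → {1, 8}. Each edge has distinct colors on its endpoints.

4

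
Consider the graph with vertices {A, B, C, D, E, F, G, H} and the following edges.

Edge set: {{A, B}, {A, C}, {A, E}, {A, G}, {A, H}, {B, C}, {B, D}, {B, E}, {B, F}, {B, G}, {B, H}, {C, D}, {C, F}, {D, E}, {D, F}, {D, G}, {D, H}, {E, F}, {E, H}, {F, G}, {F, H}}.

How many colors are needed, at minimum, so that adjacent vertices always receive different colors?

5

B, D, E, F, H are mutually adjacent (a clique of size 5), so at least 5 colors are needed.
A valid assignment using 5 colors: A=2, B=1, C=4, D=2, E=4, F=3, G=4, H=5. Every edge joins two different colors.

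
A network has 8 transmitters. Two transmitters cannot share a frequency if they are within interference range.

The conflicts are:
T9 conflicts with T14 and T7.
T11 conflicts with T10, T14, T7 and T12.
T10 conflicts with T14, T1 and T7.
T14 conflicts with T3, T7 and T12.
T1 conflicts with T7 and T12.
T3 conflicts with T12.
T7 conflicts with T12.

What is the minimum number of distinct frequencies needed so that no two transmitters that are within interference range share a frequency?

T11, T14, T7, T12 all conflict with each other, so at least 4 frequencies are needed.
4 frequencies suffice: frequency 1 → {T3, T7}; frequency 2 → {T14, T1}; frequency 3 → {T9, T10, T12}; frequency 4 → {T11}. Each listed conflict is separated.

4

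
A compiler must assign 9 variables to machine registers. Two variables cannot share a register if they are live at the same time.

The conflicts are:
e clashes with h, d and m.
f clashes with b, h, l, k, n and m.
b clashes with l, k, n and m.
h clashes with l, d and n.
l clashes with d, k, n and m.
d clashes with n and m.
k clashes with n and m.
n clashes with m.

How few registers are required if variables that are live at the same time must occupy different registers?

f, b, l, k, n, m are mutually in conflict, so at least 6 registers are needed.
A valid assignment using 6 registers: e=1, f=4, b=5, h=2, l=1, d=4, k=6, n=3, m=2. No two conflicting variables share a register.

6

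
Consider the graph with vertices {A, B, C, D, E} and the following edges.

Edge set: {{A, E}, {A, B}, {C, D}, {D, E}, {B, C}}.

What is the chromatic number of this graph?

3

The cycle D-C-B-A-E-D has odd length 5, so it cannot be 2-colored; at least 3 colors are needed.
3 colors suffice: color 1 → {B, D}; color 2 → {C, E}; color 3 → {A}. Each edge has distinct colors on its endpoints.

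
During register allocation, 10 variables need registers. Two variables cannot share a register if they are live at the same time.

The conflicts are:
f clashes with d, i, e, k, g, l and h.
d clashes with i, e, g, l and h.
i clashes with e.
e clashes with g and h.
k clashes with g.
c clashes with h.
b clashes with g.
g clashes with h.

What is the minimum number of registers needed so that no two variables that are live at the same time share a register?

f, d, e, g, h are mutually in conflict, so at least 5 registers are needed.
5 registers suffice: register 1 → {f, c, b}; register 2 → {i, g, l}; register 3 → {d, k}; register 4 → {e}; register 5 → {h}. Every pair that conflicts lands in different registers.

5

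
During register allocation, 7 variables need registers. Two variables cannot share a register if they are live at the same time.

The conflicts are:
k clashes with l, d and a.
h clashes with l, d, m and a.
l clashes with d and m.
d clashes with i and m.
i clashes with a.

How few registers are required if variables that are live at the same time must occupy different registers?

h, l, d, m all conflict with each other, so at least 4 registers are needed.
4 registers suffice: register 1 → {d, a}; register 2 → {l, i}; register 3 → {k, h}; register 4 → {m}. Each listed conflict is separated.

4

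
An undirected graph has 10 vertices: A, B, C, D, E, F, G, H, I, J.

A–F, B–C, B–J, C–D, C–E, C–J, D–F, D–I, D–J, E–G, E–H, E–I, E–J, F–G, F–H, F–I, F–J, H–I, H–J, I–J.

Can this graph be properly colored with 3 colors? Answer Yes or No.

F, H, I, J are pairwise adjacent (a clique of size 4), so at least 4 colors are needed.
So 3 colors are not enough.

No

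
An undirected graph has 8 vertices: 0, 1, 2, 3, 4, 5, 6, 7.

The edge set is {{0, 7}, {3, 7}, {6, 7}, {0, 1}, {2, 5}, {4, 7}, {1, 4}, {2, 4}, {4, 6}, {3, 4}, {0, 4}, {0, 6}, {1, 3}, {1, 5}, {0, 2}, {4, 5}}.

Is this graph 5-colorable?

The chromatic number is 4. 0, 4, 6, 7 are mutually adjacent (a clique of size 4), so at least 4 colors are needed.
4 colors suffice: color a → {4}; color b → {0, 3, 5}; color c → {1, 2, 7}; color d → {6}.
Since 5 ≥ 4, a proper 5-coloring certainly exists.

Yes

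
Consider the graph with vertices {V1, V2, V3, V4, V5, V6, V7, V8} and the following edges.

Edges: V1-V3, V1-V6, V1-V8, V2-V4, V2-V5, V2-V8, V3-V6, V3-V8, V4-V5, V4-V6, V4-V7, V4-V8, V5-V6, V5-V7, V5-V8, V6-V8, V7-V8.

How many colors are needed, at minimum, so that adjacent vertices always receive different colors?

4

V4, V5, V7, V8 are mutually adjacent (a clique of size 4), so at least 4 colors are needed.
One proper 4-coloring: V1=4, V2=3, V3=2, V4=4, V5=2, V6=3, V7=3, V8=1. No two adjacent vertices share a color.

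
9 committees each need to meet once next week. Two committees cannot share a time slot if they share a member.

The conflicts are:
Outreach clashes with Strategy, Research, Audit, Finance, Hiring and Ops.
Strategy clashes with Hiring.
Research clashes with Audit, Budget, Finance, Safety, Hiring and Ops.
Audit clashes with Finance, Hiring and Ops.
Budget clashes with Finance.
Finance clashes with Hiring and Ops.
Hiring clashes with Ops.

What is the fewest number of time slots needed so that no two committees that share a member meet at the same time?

Outreach, Research, Audit, Finance, Hiring, Ops all conflict with each other, so at least 6 time slots are needed.
A valid assignment using 6 time slots: Outreach=2, Strategy=1, Research=1, Audit=6, Budget=2, Finance=4, Safety=2, Hiring=3, Ops=5. No two conflicting committees share a time slot.

6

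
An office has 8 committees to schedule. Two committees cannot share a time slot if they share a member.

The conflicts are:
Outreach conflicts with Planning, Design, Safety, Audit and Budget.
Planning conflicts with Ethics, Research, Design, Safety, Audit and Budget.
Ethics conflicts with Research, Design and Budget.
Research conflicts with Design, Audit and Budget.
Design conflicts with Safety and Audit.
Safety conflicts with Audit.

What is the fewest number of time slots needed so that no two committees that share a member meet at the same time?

5

Outreach, Planning, Design, Safety, Audit all conflict with each other, so at least 5 time slots are needed.
Using 5 time slots: Outreach=3, Planning=1, Ethics=4, Research=3, Design=2, Safety=5, Audit=4, Budget=2. Every pair that conflicts lands in different time slots.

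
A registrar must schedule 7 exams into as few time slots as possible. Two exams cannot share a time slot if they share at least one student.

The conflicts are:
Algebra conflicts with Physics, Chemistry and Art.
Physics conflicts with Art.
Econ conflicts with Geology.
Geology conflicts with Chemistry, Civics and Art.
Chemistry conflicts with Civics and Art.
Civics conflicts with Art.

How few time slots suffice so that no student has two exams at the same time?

4

Geology, Chemistry, Civics, Art pairwise conflict, so at least 4 time slots are needed.
4 time slots suffice: time slot 1 → {Econ, Art}; time slot 2 → {Algebra, Geology}; time slot 3 → {Physics, Chemistry}; time slot 4 → {Civics}. Each listed conflict is separated.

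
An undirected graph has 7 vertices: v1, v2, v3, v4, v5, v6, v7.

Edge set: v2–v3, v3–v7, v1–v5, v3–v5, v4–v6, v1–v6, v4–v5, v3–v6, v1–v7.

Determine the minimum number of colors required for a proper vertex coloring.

v1 and v7 are adjacent, so at least 2 colors are needed.
2 colors suffice: color 1 → {v1, v3, v4}; color 2 → {v2, v5, v6, v7}. Each edge has distinct colors on its endpoints.

2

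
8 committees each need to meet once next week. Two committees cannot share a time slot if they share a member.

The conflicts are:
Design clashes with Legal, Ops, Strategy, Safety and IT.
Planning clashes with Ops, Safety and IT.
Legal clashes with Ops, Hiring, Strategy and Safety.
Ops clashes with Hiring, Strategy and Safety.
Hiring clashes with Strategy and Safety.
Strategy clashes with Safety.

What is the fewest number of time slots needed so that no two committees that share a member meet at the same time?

Legal, Ops, Hiring, Strategy, Safety all conflict with each other, so at least 5 time slots are needed.
5 time slots suffice: time slot 1 → {Safety, IT}; time slot 2 → {Ops}; time slot 3 → {Planning, Strategy}; time slot 4 → {Design, Hiring}; time slot 5 → {Legal}. Every pair that conflicts lands in different time slots.

5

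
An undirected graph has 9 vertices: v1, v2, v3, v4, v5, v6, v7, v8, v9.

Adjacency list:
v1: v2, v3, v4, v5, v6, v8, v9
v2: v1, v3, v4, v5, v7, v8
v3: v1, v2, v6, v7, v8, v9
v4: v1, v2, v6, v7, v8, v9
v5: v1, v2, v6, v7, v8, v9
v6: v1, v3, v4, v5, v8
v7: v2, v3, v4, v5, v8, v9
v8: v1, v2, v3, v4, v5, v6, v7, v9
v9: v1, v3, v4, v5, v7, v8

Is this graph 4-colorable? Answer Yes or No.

The chromatic number is 4. v1, v4, v8, v9 are mutually adjacent (a clique of size 4), so at least 4 colors are needed.
4 colors suffice: color R → {v8}; color B → {v1, v7}; color G → {v2, v6, v9}; color Y → {v3, v4, v5}.
That is already a proper 4-coloring.

Yes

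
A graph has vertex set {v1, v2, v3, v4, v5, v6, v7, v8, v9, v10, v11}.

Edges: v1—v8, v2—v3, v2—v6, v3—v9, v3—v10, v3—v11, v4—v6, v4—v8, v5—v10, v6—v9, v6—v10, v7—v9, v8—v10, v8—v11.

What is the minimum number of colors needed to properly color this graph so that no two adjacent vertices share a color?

v6 and v10 are adjacent, so at least 2 colors are needed.
A valid assignment using 2 colors: v1=blue, v2=blue, v3=red, v4=blue, v5=red, v6=red, v7=red, v8=red, v9=blue, v10=blue, v11=blue. Every edge joins two different colors.

2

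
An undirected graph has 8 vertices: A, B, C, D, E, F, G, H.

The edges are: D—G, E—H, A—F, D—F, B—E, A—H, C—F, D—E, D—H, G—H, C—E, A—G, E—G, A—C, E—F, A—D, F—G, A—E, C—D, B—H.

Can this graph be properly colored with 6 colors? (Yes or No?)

The chromatic number is 5. A, C, D, E, F form a clique, so at least 5 colors are needed.
One proper 5-coloring: A=green, B=blue, C=purple, D=blue, E=red, F=yellow, G=purple, H=yellow.
Since 6 ≥ 5, a proper 6-coloring certainly exists.

Yes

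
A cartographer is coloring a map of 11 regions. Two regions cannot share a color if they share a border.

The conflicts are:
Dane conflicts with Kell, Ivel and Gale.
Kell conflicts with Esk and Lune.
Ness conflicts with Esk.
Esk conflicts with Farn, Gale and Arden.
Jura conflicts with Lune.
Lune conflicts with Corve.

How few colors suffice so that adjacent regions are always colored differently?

2

Esk and Gale conflict, so at least 2 colors are needed.
2 colors suffice: color 1 → {Dane, Esk, Lune}; color 2 → {Kell, Ness, Ivel, Farn, Jura, Gale, Corve, Arden}. Every pair that conflicts lands in different colors.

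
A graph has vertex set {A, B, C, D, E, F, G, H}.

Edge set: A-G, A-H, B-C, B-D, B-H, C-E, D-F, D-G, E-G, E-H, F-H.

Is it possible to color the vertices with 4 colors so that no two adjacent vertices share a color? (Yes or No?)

The chromatic number is 3. The cycle G-A-H-F-D-G has odd length 5, so it cannot be 2-colored; at least 3 colors are needed.
3 colors suffice: color 1 → {C, D, H}; color 2 → {A, B, E, F}; color 3 → {G}.
Since 4 ≥ 3, a proper 4-coloring certainly exists.

Yes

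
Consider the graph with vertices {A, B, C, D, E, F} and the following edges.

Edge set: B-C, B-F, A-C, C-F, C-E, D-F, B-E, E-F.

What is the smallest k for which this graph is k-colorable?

4

B, C, E, F are pairwise adjacent (a clique of size 4), so at least 4 colors are needed.
4 colors suffice: color red → {A, F}; color blue → {C, D}; color green → {B}; color yellow → {E}. Each edge has distinct colors on its endpoints.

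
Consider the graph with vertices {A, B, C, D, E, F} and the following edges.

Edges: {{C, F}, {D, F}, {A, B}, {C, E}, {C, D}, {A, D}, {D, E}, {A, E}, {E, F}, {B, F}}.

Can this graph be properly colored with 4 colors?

The chromatic number is 4. C, D, E, F are mutually adjacent (a clique of size 4), so at least 4 colors are needed.
A valid assignment using 4 colors: A=green, B=red, C=yellow, D=blue, E=red, F=green.
That is already a proper 4-coloring.

Yes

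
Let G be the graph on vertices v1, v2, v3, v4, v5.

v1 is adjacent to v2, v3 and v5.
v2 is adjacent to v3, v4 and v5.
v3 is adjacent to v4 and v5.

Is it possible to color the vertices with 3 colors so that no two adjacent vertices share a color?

No

v1, v2, v3, v5 are pairwise adjacent (a clique of size 4), so at least 4 colors are needed.
So 3 colors are not enough.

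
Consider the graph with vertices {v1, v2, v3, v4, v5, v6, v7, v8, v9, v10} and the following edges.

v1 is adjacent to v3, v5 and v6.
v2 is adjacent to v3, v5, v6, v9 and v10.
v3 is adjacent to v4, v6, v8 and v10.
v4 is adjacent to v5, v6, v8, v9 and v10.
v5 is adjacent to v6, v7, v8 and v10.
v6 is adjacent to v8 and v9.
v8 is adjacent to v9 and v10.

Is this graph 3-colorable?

v4, v6, v8, v9 form a clique, so at least 4 colors are needed.
So 3 colors are not enough.

No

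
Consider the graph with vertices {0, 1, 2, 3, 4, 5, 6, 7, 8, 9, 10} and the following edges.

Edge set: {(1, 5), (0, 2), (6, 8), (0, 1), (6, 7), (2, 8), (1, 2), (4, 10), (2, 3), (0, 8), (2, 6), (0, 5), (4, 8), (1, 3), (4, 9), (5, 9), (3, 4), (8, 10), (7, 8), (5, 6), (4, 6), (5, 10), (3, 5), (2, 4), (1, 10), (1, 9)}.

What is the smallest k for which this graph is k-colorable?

4

2, 4, 6, 8 are pairwise adjacent (a clique of size 4), so at least 4 colors are needed.
A valid assignment using 4 colors: 0=yellow, 1=red, 2=green, 3=yellow, 4=blue, 5=blue, 6=yellow, 7=blue, 8=red, 9=green, 10=green. No two adjacent vertices share a color.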